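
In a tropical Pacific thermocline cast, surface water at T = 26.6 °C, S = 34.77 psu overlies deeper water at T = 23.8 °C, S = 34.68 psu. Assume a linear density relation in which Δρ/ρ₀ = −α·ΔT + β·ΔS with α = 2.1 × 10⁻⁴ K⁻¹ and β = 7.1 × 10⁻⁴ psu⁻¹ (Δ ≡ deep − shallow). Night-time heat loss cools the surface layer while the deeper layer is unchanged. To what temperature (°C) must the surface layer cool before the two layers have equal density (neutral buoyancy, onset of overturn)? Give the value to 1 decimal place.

Neutral buoyancy requires Δρ = 0, i.e. −α(T_deep − T_surf′) + β(S_deep − S_surf) = 0.
T_surf′ = T_deep − (β/α)·ΔS = 23.8 − (7.1 × 10⁻⁴/2.1 × 10⁻⁴)·(-0.09) = 24.104 °C.
Cooling required: 26.6 − (24.104) = 2.496 °C.

24.1 °C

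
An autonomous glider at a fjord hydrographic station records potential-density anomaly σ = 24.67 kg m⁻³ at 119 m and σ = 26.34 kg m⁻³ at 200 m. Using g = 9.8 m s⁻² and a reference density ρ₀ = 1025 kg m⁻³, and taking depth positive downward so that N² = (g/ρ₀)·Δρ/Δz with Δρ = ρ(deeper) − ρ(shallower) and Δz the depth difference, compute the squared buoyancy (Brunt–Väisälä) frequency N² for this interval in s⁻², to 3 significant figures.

1.97 × 10⁻⁴ s⁻²

Δρ = 1026.34 − 1024.67 = 1.67 kg m⁻³ over Δz = 200 − 119 = 81 m.
N² = (9.8/1025) × (1.67/81) = 1.9712 × 10⁻⁴ s⁻² ≈ 1.97 × 10⁻⁴ s⁻².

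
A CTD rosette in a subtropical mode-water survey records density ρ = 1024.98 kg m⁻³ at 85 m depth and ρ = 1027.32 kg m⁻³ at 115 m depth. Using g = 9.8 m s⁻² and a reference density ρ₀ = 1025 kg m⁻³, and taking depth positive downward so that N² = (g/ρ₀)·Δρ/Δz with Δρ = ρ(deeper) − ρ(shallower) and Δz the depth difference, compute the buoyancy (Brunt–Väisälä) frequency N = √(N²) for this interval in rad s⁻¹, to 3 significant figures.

0.0273 rad s⁻¹

Δρ = 1027.32 − 1024.98 = 2.34 kg m⁻³ over Δz = 115 − 85 = 30 m.
N² = (9.8/1025) × (2.34/30) = 7.4576 × 10⁻⁴ s⁻².
N = √(7.4576 × 10⁻⁴) = 0.027309 rad s⁻¹ ≈ 0.0273 rad s⁻¹.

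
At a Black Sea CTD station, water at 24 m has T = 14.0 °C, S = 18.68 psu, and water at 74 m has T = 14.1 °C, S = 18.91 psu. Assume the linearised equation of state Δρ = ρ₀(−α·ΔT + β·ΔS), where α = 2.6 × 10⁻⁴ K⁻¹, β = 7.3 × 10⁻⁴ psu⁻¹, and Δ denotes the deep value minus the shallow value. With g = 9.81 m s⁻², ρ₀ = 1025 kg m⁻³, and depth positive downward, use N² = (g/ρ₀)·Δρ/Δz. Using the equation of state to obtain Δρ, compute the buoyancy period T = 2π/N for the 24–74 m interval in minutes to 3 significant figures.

19.8 min

ΔT = +0.1 K, ΔS = +0.23 psu (deep − shallow).
Δρ/ρ₀ = −αΔT + βΔS = -2.60 × 10⁻⁵ + 1.679 × 10⁻⁴ = 1.419 × 10⁻⁴, so Δρ ≈ 0.1454 kg m⁻³.
N² = (g/ρ₀)·Δρ/Δz = g·(Δρ/ρ₀)/Δz = 9.81 × 1.419 × 10⁻⁴ / 50 = 2.7841 × 10⁻⁵ s⁻².
N = √(2.7841 × 10⁻⁵) = 5.2765 × 10⁻³ rad s⁻¹ → T = 2π/N = 1.1908 × 10³ s = 19.847 min ≈ 19.8 min.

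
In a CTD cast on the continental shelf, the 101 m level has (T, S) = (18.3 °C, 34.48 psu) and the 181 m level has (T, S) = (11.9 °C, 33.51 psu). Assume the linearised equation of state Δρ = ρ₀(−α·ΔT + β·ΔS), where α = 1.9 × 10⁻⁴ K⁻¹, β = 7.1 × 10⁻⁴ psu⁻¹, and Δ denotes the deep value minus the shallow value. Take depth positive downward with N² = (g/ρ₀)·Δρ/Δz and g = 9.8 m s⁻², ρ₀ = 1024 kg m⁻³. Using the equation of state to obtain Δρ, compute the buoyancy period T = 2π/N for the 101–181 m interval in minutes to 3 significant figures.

13.0 min

ΔT = -6.4 K, ΔS = -0.97 psu (deep − shallow).
Δρ/ρ₀ = −αΔT + βΔS = 1.216 × 10⁻³ − 6.887 × 10⁻⁴ = 5.273 × 10⁻⁴, so Δρ ≈ 0.5400 kg m⁻³.
N² = (g/ρ₀)·Δρ/Δz = g·(Δρ/ρ₀)/Δz = 9.8 × 5.273 × 10⁻⁴ / 80 = 6.4594 × 10⁻⁵ s⁻².
N = √(6.4594 × 10⁻⁵) = 8.0370 × 10⁻³ rad s⁻¹ → T = 2π/N = 781.78 s = 13.030 min ≈ 13.0 min.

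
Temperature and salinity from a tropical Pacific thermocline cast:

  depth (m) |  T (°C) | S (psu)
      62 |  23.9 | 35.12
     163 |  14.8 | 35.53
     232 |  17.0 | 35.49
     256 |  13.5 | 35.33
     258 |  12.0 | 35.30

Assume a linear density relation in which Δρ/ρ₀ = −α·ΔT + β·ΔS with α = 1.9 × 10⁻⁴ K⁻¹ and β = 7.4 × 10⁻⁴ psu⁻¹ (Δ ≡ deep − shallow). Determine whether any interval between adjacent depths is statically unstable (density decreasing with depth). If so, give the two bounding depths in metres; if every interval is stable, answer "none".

163–232 m

Evaluate Δρ/ρ₀ = −αΔT + βΔS across each adjacent pair:
  62–163 m: −αΔT+βΔS = −(1.9 × 10⁻⁴)(-9.1)+(7.4 × 10⁻⁴)(+0.41) = 2.0 × 10⁻³ → stable
  163–232 m: −αΔT+βΔS = −(1.9 × 10⁻⁴)(+2.2)+(7.4 × 10⁻⁴)(-0.04) = -4.5 × 10⁻⁴ → UNSTABLE
  232–256 m: −αΔT+βΔS = −(1.9 × 10⁻⁴)(-3.5)+(7.4 × 10⁻⁴)(-0.16) = 5.5 × 10⁻⁴ → stable
  256–258 m: −αΔT+βΔS = −(1.9 × 10⁻⁴)(-1.5)+(7.4 × 10⁻⁴)(-0.03) = 2.6 × 10⁻⁴ → stable
The 163–232 m interval has Δρ < 0: lighter water underlies denser water.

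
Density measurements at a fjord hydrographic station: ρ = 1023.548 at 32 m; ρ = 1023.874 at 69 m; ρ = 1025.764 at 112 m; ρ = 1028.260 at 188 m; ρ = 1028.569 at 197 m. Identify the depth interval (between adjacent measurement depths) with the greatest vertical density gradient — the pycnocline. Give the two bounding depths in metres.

Compute the density gradient over each adjacent pair:
  32–69 m: Δρ/Δz = 0.326/37 = 8.8 × 10⁻³ kg m⁻⁴
  69–112 m: Δρ/Δz = 1.890/43 = 0.044 kg m⁻⁴
  112–188 m: Δρ/Δz = 2.496/76 = 0.033 kg m⁻⁴
  188–197 m: Δρ/Δz = 0.309/9 = 0.034 kg m⁻⁴
The largest gradient is in the 69–112 m interval — the pycnocline.

69–112 m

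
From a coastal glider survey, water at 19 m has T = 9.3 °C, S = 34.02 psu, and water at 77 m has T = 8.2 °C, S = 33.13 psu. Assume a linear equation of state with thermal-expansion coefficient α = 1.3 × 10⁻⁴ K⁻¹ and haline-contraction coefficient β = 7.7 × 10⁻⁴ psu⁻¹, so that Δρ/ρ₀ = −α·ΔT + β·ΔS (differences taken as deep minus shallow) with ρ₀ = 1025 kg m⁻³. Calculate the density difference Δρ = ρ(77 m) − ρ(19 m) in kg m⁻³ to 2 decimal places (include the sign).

ΔT = -1.1 K, ΔS = -0.89 psu (deep − shallow).
Δρ/ρ₀ = −(1.3 × 10⁻⁴)(-1.1) + (7.7 × 10⁻⁴)(-0.89) = -5.423 × 10⁻⁴.
Δρ = 1025 × (-5.423 × 10⁻⁴) = -0.56 kg m⁻³.
Negative Δρ: lighter below, statically unstable.

-0.56 kg m⁻³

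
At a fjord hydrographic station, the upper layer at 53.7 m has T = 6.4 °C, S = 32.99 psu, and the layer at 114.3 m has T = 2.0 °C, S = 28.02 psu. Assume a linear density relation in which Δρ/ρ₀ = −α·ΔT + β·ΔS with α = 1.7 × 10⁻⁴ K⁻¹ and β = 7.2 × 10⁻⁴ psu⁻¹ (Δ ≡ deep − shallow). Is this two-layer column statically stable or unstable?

ΔT = 2.0 − 6.4 = -4.4 K and ΔS = 28.02 − 32.99 = -4.97 psu (deep − shallow).
−αΔT = 7.48 × 10⁻⁴; βΔS = -3.5784 × 10⁻³; sum Δρ/ρ₀ = -2.8304 × 10⁻³.
Δρ/ρ₀ < 0, so Δρ < 0: deeper water is lighter → statically unstable; the column would overturn.

unstable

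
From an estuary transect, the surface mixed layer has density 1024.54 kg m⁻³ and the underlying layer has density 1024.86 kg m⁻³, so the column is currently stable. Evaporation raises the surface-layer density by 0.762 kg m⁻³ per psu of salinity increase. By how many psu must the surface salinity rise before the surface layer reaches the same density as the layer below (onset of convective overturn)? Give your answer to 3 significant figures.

Density deficit of the surface layer: 1024.86 − 1024.54 = 0.32 kg m⁻³.
Required change = 0.32 / 0.762 = 0.420 psu.

0.420 psu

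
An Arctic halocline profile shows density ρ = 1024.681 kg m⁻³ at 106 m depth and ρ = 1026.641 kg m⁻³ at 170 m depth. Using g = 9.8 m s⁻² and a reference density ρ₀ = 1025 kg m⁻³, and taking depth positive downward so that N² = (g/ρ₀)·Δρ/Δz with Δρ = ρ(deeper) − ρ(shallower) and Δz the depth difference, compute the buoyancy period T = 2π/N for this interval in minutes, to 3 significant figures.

6.12 min

Δρ = 1026.641 − 1024.681 = 1.960 kg m⁻³ over Δz = 170 − 106 = 64 m.
N² = (9.8/1025) × (1.960/64) = 2.9280 × 10⁻⁴ s⁻².
N = √(2.9280 × 10⁻⁴) = 0.017111 rad s⁻¹, so T = 2π/N = 367.20 s = 6.1200 min ≈ 6.12 min.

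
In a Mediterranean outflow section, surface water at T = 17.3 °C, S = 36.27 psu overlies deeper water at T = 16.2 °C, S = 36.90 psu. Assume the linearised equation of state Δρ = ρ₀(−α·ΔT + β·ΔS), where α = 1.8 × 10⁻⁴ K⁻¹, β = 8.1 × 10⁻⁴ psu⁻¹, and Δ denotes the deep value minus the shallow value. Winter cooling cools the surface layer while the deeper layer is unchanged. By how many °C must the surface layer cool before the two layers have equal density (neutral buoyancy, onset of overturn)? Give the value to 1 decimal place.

Neutral buoyancy requires Δρ = 0, i.e. −α(T_deep − T_surf′) + β(S_deep − S_surf) = 0.
T_surf′ = T_deep − (β/α)·ΔS = 16.2 − (8.1 × 10⁻⁴/1.8 × 10⁻⁴)·(+0.63) = 13.365 °C.
Cooling required: 17.3 − (13.365) = 3.935 °C.

3.9 °C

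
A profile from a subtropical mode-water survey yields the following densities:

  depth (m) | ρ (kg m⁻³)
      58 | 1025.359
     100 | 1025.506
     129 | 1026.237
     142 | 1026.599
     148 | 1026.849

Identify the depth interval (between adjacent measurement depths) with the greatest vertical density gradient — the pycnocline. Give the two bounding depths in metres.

142–148 m

Compute the density gradient over each adjacent pair:
  58–100 m: Δρ/Δz = 0.147/42 = 3.5 × 10⁻³ kg m⁻⁴
  100–129 m: Δρ/Δz = 0.731/29 = 0.025 kg m⁻⁴
  129–142 m: Δρ/Δz = 0.362/13 = 0.028 kg m⁻⁴
  142–148 m: Δρ/Δz = 0.250/6 = 0.042 kg m⁻⁴
The largest gradient is in the 142–148 m interval — the pycnocline.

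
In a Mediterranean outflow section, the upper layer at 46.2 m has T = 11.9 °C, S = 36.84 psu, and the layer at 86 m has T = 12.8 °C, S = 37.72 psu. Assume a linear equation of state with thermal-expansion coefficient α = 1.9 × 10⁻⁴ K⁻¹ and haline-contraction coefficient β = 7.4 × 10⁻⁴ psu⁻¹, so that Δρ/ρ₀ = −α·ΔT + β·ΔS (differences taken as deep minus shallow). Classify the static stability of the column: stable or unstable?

ΔT = 12.8 − 11.9 = +0.9 K and ΔS = 37.72 − 36.84 = +0.88 psu (deep − shallow).
−αΔT = -1.71 × 10⁻⁴; βΔS = 6.512 × 10⁻⁴; sum Δρ/ρ₀ = 4.802 × 10⁻⁴.
Δρ/ρ₀ > 0, so Δρ > 0: deeper water is denser → statically stable.

stable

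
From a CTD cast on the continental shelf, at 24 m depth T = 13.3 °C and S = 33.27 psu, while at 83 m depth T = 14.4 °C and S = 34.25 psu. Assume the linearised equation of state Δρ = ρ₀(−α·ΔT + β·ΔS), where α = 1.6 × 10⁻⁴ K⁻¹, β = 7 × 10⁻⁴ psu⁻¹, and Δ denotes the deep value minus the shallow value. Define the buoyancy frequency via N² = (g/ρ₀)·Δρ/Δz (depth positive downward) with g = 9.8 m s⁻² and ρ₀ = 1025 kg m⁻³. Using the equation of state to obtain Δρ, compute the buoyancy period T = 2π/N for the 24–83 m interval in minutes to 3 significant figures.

11.4 min

ΔT = +1.1 K, ΔS = +0.98 psu (deep − shallow).
Δρ/ρ₀ = −αΔT + βΔS = -1.76 × 10⁻⁴ + 6.86 × 10⁻⁴ = 5.10 × 10⁻⁴, so Δρ ≈ 0.5227 kg m⁻³.
N² = (g/ρ₀)·Δρ/Δz = g·(Δρ/ρ₀)/Δz = 9.8 × 5.10 × 10⁻⁴ / 59 = 8.4712 × 10⁻⁵ s⁻².
N = √(8.4712 × 10⁻⁵) = 9.2039 × 10⁻³ rad s⁻¹ → T = 2π/N = 682.67 s = 11.378 min ≈ 11.4 min.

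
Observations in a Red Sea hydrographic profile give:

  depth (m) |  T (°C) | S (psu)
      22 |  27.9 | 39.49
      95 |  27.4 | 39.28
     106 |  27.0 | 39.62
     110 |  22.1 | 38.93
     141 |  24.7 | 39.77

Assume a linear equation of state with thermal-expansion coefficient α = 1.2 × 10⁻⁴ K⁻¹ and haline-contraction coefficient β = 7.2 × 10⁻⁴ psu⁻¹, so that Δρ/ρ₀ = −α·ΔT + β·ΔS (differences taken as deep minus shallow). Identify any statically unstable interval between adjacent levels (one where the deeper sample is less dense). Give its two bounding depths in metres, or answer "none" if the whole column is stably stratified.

Evaluate Δρ/ρ₀ = −αΔT + βΔS across each adjacent pair:
  22–95 m: −αΔT+βΔS = −(1.2 × 10⁻⁴)(-0.5)+(7.2 × 10⁻⁴)(-0.21) = -9.1 × 10⁻⁵ → UNSTABLE
  95–106 m: −αΔT+βΔS = −(1.2 × 10⁻⁴)(-0.4)+(7.2 × 10⁻⁴)(+0.34) = 2.9 × 10⁻⁴ → stable
  106–110 m: −αΔT+βΔS = −(1.2 × 10⁻⁴)(-4.9)+(7.2 × 10⁻⁴)(-0.69) = 9.1 × 10⁻⁵ → stable
  110–141 m: −αΔT+βΔS = −(1.2 × 10⁻⁴)(+2.6)+(7.2 × 10⁻⁴)(+0.84) = 2.9 × 10⁻⁴ → stable
The 22–95 m interval has Δρ < 0: lighter water underlies denser water.

22–95 m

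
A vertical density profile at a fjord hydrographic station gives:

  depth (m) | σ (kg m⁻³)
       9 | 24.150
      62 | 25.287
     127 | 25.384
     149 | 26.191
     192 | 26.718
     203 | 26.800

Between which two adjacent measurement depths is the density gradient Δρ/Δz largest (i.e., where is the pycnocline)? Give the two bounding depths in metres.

Compute the density gradient over each adjacent pair:
  9–62 m: Δρ/Δz = 1.137/53 = 0.021 kg m⁻⁴
  62–127 m: Δρ/Δz = 0.097/65 = 1.5 × 10⁻³ kg m⁻⁴
  127–149 m: Δρ/Δz = 0.807/22 = 0.037 kg m⁻⁴
  149–192 m: Δρ/Δz = 0.527/43 = 0.012 kg m⁻⁴
  192–203 m: Δρ/Δz = 0.082/11 = 7.5 × 10⁻³ kg m⁻⁴
The largest gradient is in the 127–149 m interval — the pycnocline.

127–149 m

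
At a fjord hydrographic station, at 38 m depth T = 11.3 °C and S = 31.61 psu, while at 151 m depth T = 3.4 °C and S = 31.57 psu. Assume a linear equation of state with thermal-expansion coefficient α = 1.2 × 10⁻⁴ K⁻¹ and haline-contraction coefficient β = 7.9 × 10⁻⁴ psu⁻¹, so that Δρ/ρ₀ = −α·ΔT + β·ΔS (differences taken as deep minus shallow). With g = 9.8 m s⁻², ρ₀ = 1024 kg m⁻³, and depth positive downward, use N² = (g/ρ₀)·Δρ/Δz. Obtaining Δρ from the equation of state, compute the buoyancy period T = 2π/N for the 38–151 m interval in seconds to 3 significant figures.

ΔT = -7.9 K, ΔS = -0.04 psu (deep − shallow).
Δρ/ρ₀ = −αΔT + βΔS = 9.48 × 10⁻⁴ − 3.16 × 10⁻⁵ = 9.164 × 10⁻⁴, so Δρ ≈ 0.9384 kg m⁻³.
N² = (g/ρ₀)·Δρ/Δz = g·(Δρ/ρ₀)/Δz = 9.8 × 9.164 × 10⁻⁴ / 113 = 7.9475 × 10⁻⁵ s⁻².
N = √(7.9475 × 10⁻⁵) = 8.9149 × 10⁻³ rad s⁻¹ → T = 2π/N = 704.80 s ≈ 705 s.

705 s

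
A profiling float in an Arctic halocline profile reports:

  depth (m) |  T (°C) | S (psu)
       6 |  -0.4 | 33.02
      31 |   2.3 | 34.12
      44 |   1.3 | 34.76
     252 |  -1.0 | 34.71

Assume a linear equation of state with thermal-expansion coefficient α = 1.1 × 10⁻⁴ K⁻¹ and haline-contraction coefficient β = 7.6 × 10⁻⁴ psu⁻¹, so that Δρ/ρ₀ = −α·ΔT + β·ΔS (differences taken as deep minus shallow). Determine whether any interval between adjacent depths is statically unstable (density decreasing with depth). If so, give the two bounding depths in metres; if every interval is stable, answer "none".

Evaluate Δρ/ρ₀ = −αΔT + βΔS across each adjacent pair:
  6–31 m: −αΔT+βΔS = −(1.1 × 10⁻⁴)(+2.7)+(7.6 × 10⁻⁴)(+1.10) = 5.4 × 10⁻⁴ → stable
  31–44 m: −αΔT+βΔS = −(1.1 × 10⁻⁴)(-1.0)+(7.6 × 10⁻⁴)(+0.64) = 6.0 × 10⁻⁴ → stable
  44–252 m: −αΔT+βΔS = −(1.1 × 10⁻⁴)(-2.3)+(7.6 × 10⁻⁴)(-0.05) = 2.1 × 10⁻⁴ → stable
Every interval has Δρ > 0: the column is stably stratified throughout.

none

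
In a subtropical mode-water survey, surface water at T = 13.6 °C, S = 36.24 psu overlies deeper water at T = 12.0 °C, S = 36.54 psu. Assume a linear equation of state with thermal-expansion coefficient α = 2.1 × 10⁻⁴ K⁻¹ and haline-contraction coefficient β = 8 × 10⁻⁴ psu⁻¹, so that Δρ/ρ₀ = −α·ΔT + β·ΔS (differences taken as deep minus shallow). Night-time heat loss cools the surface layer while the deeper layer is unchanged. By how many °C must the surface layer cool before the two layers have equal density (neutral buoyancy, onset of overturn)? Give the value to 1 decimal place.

Neutral buoyancy requires Δρ = 0, i.e. −α(T_deep − T_surf′) + β(S_deep − S_surf) = 0.
T_surf′ = T_deep − (β/α)·ΔS = 12.0 − (8 × 10⁻⁴/2.1 × 10⁻⁴)·(+0.30) = 10.857 °C.
Cooling required: 13.6 − (10.857) = 2.743 °C.

2.7 °C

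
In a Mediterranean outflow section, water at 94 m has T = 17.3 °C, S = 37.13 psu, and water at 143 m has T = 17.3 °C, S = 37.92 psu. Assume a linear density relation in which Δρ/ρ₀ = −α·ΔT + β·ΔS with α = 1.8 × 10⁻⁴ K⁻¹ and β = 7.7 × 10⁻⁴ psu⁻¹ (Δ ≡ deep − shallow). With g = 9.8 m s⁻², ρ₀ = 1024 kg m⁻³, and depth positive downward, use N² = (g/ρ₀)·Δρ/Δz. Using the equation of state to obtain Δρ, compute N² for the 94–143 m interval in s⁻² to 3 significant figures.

ΔT = +0.0 K, ΔS = +0.79 psu (deep − shallow).
Δρ/ρ₀ = −αΔT + βΔS = 0 + 6.083 × 10⁻⁴ = 6.083 × 10⁻⁴, so Δρ ≈ 0.6229 kg m⁻³.
N² = (g/ρ₀)·Δρ/Δz = g·(Δρ/ρ₀)/Δz = 9.8 × 6.083 × 10⁻⁴ / 49 = 1.2166 × 10⁻⁴ s⁻² ≈ 1.22 × 10⁻⁴ s⁻².

1.22 × 10⁻⁴ s⁻²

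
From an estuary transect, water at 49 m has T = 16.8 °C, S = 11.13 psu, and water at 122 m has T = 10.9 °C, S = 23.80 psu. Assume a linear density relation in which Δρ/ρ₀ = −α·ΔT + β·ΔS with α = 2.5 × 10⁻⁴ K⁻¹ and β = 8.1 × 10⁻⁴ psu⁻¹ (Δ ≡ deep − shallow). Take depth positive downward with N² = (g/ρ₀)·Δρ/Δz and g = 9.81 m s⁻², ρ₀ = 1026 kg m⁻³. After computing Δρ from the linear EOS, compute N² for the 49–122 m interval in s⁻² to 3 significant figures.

1.58 × 10⁻³ s⁻²

ΔT = -5.9 K, ΔS = +12.67 psu (deep − shallow).
Δρ/ρ₀ = −αΔT + βΔS = 1.475 × 10⁻³ + 0.0102627 = 0.0117377, so Δρ ≈ 12.04 kg m⁻³.
N² = (g/ρ₀)·Δρ/Δz = g·(Δρ/ρ₀)/Δz = 9.81 × 0.0117377 / 73 = 1.5774 × 10⁻³ s⁻² ≈ 1.58 × 10⁻³ s⁻².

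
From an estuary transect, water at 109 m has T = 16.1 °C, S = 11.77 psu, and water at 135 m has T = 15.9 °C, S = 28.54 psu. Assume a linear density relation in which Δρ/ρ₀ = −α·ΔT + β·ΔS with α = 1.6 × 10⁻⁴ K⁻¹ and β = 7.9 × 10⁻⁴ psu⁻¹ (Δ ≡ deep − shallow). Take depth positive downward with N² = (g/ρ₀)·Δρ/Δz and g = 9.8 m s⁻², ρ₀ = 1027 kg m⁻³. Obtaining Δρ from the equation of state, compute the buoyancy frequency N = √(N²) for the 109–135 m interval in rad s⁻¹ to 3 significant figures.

0.0708 rad s⁻¹

ΔT = -0.2 K, ΔS = +16.77 psu (deep − shallow).
Δρ/ρ₀ = −αΔT + βΔS = 3.20 × 10⁻⁵ + 0.0132483 = 0.0132803, so Δρ ≈ 13.64 kg m⁻³.
N² = (g/ρ₀)·Δρ/Δz = g·(Δρ/ρ₀)/Δz = 9.8 × 0.0132803 / 26 = 5.0057 × 10⁻³ s⁻².
N = √(5.0057 × 10⁻³) = 0.070751 rad s⁻¹ ≈ 0.0708 rad s⁻¹.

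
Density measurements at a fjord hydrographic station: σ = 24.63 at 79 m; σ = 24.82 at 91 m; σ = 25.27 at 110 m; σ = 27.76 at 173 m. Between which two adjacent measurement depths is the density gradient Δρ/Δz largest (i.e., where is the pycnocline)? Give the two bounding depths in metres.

110–173 m

Compute the density gradient over each adjacent pair:
  79–91 m: Δρ/Δz = 0.19/12 = 0.016 kg m⁻⁴
  91–110 m: Δρ/Δz = 0.45/19 = 0.024 kg m⁻⁴
  110–173 m: Δρ/Δz = 2.49/63 = 0.040 kg m⁻⁴
The largest gradient is in the 110–173 m interval — the pycnocline.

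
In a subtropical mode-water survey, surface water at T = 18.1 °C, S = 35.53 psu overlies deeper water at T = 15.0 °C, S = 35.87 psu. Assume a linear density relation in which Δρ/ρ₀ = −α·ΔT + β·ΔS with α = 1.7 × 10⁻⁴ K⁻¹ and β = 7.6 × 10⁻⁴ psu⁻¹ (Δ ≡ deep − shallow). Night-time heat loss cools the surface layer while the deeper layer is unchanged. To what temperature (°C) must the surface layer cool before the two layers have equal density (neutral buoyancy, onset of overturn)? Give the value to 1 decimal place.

Neutral buoyancy requires Δρ = 0, i.e. −α(T_deep − T_surf′) + β(S_deep − S_surf) = 0.
T_surf′ = T_deep − (β/α)·ΔS = 15.0 − (7.6 × 10⁻⁴/1.7 × 10⁻⁴)·(+0.34) = 13.480 °C.
Cooling required: 18.1 − (13.480) = 4.620 °C.

13.5 °C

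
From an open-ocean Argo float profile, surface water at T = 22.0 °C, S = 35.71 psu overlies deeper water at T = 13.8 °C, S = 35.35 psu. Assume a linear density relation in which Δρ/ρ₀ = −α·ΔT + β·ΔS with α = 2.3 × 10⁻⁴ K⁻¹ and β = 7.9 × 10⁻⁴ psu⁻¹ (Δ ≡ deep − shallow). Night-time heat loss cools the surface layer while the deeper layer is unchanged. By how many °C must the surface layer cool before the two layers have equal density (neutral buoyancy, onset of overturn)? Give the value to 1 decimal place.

7.0 °C

Neutral buoyancy requires Δρ = 0, i.e. −α(T_deep − T_surf′) + β(S_deep − S_surf) = 0.
T_surf′ = T_deep − (β/α)·ΔS = 13.8 − (7.9 × 10⁻⁴/2.3 × 10⁻⁴)·(-0.36) = 15.037 °C.
Cooling required: 22.0 − (15.037) = 6.963 °C.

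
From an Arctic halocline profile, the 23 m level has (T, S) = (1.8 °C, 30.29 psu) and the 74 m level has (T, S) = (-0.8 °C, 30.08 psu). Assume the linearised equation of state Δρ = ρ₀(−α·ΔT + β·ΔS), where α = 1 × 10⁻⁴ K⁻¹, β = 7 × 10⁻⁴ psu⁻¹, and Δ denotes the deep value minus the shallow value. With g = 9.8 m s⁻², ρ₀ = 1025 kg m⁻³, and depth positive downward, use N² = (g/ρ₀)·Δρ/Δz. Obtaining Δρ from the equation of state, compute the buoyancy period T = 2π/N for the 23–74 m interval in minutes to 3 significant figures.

22.5 min

ΔT = -2.6 K, ΔS = -0.21 psu (deep − shallow).
Δρ/ρ₀ = −αΔT + βΔS = 2.60 × 10⁻⁴ − 1.47 × 10⁻⁴ = 1.13 × 10⁻⁴, so Δρ ≈ 0.1158 kg m⁻³.
N² = (g/ρ₀)·Δρ/Δz = g·(Δρ/ρ₀)/Δz = 9.8 × 1.13 × 10⁻⁴ / 51 = 2.1714 × 10⁻⁵ s⁻².
N = √(2.1714 × 10⁻⁵) = 4.6598 × 10⁻³ rad s⁻¹ → T = 2π/N = 1.3484 × 10³ s = 22.473 min ≈ 22.5 min.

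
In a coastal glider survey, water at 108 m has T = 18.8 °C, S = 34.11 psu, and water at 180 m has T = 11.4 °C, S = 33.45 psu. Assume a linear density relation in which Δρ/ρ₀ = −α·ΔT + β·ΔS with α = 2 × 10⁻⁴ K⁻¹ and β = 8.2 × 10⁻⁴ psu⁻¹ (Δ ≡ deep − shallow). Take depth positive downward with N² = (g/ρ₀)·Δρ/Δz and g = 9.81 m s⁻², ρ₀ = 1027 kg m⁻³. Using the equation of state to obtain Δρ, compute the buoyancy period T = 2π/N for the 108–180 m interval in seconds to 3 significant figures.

ΔT = -7.4 K, ΔS = -0.66 psu (deep − shallow).
Δρ/ρ₀ = −αΔT + βΔS = 1.48 × 10⁻³ − 5.412 × 10⁻⁴ = 9.388 × 10⁻⁴, so Δρ ≈ 0.9641 kg m⁻³.
N² = (g/ρ₀)·Δρ/Δz = g·(Δρ/ρ₀)/Δz = 9.81 × 9.388 × 10⁻⁴ / 72 = 1.2791 × 10⁻⁴ s⁻².
N = √(1.2791 × 10⁻⁴) = 0.011310 rad s⁻¹ → T = 2π/N = 555.54 s ≈ 556 s.

556 s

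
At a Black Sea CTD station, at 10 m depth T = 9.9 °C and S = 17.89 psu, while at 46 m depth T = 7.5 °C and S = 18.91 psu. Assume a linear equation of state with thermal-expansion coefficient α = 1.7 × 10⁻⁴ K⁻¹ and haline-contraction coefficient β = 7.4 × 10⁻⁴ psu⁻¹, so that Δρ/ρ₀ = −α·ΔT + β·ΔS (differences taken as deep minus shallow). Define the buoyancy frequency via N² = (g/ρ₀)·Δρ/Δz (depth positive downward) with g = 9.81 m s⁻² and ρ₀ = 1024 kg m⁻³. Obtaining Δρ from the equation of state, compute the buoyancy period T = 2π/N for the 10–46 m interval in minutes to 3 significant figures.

ΔT = -2.4 K, ΔS = +1.02 psu (deep − shallow).
Δρ/ρ₀ = −αΔT + βΔS = 4.08 × 10⁻⁴ + 7.548 × 10⁻⁴ = 1.1628 × 10⁻³, so Δρ ≈ 1.191 kg m⁻³.
N² = (g/ρ₀)·Δρ/Δz = g·(Δρ/ρ₀)/Δz = 9.81 × 1.1628 × 10⁻³ / 36 = 3.1686 × 10⁻⁴ s⁻².
N = √(3.1686 × 10⁻⁴) = 0.017801 rad s⁻¹ → T = 2π/N = 352.97 s = 5.8828 min ≈ 5.88 min.

5.88 min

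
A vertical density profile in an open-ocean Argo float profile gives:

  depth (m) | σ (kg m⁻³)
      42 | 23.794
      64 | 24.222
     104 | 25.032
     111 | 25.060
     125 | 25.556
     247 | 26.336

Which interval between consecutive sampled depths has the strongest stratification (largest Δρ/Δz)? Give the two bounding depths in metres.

111–125 m

Compute the density gradient over each adjacent pair:
  42–64 m: Δρ/Δz = 0.428/22 = 0.019 kg m⁻⁴
  64–104 m: Δρ/Δz = 0.810/40 = 0.020 kg m⁻⁴
  104–111 m: Δρ/Δz = 0.028/7 = 4.0 × 10⁻³ kg m⁻⁴
  111–125 m: Δρ/Δz = 0.496/14 = 0.035 kg m⁻⁴
  125–247 m: Δρ/Δz = 0.780/122 = 6.4 × 10⁻³ kg m⁻⁴
The largest gradient is in the 111–125 m interval — the pycnocline.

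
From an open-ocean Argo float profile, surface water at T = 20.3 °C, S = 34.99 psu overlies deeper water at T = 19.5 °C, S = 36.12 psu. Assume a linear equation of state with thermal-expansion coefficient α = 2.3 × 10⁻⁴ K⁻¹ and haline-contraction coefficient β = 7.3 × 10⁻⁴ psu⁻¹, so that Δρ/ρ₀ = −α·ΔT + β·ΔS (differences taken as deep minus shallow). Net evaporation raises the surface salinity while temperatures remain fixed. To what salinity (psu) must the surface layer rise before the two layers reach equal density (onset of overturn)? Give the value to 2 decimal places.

Neutral buoyancy requires −α(T_deep − T_surf) + β(S_deep − S_surf′) = 0.
S_surf′ = S_deep − (α/β)·ΔT = 36.12 − (2.3 × 10⁻⁴/7.3 × 10⁻⁴)·(-0.8) = 36.3721 psu.
Increase required: 36.3721 − 34.99 = 1.3821 psu.

36.37 psu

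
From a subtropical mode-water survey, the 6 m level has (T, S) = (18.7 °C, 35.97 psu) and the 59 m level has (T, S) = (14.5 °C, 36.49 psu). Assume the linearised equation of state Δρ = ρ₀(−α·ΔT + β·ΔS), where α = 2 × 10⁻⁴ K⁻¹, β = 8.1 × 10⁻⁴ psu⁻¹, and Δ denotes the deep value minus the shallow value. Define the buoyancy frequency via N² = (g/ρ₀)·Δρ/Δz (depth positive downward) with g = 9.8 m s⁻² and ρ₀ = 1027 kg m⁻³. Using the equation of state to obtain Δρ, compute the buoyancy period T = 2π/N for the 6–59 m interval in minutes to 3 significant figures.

ΔT = -4.2 K, ΔS = +0.52 psu (deep − shallow).
Δρ/ρ₀ = −αΔT + βΔS = 8.40 × 10⁻⁴ + 4.212 × 10⁻⁴ = 1.2612 × 10⁻³, so Δρ ≈ 1.295 kg m⁻³.
N² = (g/ρ₀)·Δρ/Δz = g·(Δρ/ρ₀)/Δz = 9.8 × 1.2612 × 10⁻³ / 53 = 2.3320 × 10⁻⁴ s⁻².
N = √(2.3320 × 10⁻⁴) = 0.015271 rad s⁻¹ → T = 2π/N = 411.45 s = 6.8575 min ≈ 6.86 min.

6.86 min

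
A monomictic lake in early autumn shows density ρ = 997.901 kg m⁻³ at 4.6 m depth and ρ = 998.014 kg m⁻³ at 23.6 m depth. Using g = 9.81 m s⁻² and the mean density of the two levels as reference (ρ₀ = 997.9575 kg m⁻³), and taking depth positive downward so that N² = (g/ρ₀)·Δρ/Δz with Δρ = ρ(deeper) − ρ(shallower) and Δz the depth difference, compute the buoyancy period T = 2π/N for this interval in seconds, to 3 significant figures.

Δρ = 998.014 − 997.901 = 0.113 kg m⁻³ over Δz = 23.6 − 4.6 = 19 m.
N² = (9.81/997.9575) × (0.113/19) = 5.8463 × 10⁻⁵ s⁻².
N = √(5.8463 × 10⁻⁵) = 7.6461 × 10⁻³ rad s⁻¹, so T = 2π/N = 821.75 s ≈ 822 s.

822 s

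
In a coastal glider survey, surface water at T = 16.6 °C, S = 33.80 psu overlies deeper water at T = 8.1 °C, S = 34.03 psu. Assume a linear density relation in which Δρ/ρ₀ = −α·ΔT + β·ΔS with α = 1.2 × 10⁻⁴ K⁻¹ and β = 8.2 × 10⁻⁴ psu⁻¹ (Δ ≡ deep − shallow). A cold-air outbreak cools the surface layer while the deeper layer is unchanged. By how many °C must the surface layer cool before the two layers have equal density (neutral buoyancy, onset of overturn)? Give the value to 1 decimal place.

Neutral buoyancy requires Δρ = 0, i.e. −α(T_deep − T_surf′) + β(S_deep − S_surf) = 0.
T_surf′ = T_deep − (β/α)·ΔS = 8.1 − (8.2 × 10⁻⁴/1.2 × 10⁻⁴)·(+0.23) = 6.528 °C.
Cooling required: 16.6 − (6.528) = 10.072 °C.

10.1 °C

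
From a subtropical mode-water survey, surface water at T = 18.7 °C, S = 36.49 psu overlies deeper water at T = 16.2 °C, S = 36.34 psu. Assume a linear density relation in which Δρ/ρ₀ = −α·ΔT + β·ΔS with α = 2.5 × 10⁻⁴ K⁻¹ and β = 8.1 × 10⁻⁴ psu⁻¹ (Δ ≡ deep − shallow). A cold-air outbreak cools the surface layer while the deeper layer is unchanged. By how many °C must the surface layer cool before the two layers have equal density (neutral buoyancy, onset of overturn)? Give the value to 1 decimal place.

2.0 °C

Neutral buoyancy requires Δρ = 0, i.e. −α(T_deep − T_surf′) + β(S_deep − S_surf) = 0.
T_surf′ = T_deep − (β/α)·ΔS = 16.2 − (8.1 × 10⁻⁴/2.5 × 10⁻⁴)·(-0.15) = 16.686 °C.
Cooling required: 18.7 − (16.686) = 2.014 °C.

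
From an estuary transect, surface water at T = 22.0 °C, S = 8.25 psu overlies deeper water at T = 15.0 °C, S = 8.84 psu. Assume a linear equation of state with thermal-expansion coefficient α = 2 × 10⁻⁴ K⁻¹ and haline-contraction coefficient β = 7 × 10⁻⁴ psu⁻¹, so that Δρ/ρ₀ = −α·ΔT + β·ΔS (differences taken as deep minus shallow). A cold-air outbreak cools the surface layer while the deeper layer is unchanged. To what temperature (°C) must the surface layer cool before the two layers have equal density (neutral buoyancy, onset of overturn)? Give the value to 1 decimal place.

12.9 °C

Neutral buoyancy requires Δρ = 0, i.e. −α(T_deep − T_surf′) + β(S_deep − S_surf) = 0.
T_surf′ = T_deep − (β/α)·ΔS = 15.0 − (7 × 10⁻⁴/2 × 10⁻⁴)·(+0.59) = 12.935 °C.
Cooling required: 22.0 − (12.935) = 9.065 °C.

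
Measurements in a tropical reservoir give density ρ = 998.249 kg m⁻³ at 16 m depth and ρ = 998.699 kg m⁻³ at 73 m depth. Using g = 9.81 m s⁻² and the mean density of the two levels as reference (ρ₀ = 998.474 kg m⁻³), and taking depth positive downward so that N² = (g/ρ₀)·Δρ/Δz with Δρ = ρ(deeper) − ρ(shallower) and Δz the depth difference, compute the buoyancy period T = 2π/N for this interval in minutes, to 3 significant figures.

11.9 min

Δρ = 998.699 − 998.249 = 0.450 kg m⁻³ over Δz = 73 − 16 = 57 m.
N² = (9.81/998.474) × (0.450/57) = 7.7566 × 10⁻⁵ s⁻².
N = √(7.7566 × 10⁻⁵) = 8.8072 × 10⁻³ rad s⁻¹, so T = 2π/N = 713.41 s = 11.890 min ≈ 11.9 min.
Since Δρ > 0 the layer is stably stratified.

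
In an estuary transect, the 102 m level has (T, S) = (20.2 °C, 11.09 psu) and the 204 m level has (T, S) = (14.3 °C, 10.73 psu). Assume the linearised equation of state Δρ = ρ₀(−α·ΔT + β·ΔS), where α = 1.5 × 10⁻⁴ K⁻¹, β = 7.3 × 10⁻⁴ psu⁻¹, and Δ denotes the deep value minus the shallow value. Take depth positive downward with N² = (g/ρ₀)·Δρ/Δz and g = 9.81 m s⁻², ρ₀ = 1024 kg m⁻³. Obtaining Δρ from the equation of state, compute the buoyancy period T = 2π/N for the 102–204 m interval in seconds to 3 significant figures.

ΔT = -5.9 K, ΔS = -0.36 psu (deep − shallow).
Δρ/ρ₀ = −αΔT + βΔS = 8.85 × 10⁻⁴ − 2.628 × 10⁻⁴ = 6.222 × 10⁻⁴, so Δρ ≈ 0.6371 kg m⁻³.
N² = (g/ρ₀)·Δρ/Δz = g·(Δρ/ρ₀)/Δz = 9.81 × 6.222 × 10⁻⁴ / 102 = 5.9841 × 10⁻⁵ s⁻².
N = √(5.9841 × 10⁻⁵) = 7.7357 × 10⁻³ rad s⁻¹ → T = 2π/N = 812.23 s ≈ 812 s.

812 s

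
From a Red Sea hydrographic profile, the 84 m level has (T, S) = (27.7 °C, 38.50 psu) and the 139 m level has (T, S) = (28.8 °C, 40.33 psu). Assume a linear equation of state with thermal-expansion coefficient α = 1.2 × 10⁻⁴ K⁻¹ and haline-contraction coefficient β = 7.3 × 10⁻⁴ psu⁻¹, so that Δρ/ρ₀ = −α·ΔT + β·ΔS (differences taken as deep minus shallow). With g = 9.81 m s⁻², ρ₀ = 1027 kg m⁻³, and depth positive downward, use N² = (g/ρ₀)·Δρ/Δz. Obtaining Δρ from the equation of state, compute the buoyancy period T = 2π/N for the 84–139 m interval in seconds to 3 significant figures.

429 s

ΔT = +1.1 K, ΔS = +1.83 psu (deep − shallow).
Δρ/ρ₀ = −αΔT + βΔS = -1.32 × 10⁻⁴ + 1.3359 × 10⁻³ = 1.2039 × 10⁻³, so Δρ ≈ 1.236 kg m⁻³.
N² = (g/ρ₀)·Δρ/Δz = g·(Δρ/ρ₀)/Δz = 9.81 × 1.2039 × 10⁻³ / 55 = 2.1473 × 10⁻⁴ s⁻².
N = √(2.1473 × 10⁻⁴) = 0.014654 rad s⁻¹ → T = 2π/N = 428.77 s ≈ 429 s.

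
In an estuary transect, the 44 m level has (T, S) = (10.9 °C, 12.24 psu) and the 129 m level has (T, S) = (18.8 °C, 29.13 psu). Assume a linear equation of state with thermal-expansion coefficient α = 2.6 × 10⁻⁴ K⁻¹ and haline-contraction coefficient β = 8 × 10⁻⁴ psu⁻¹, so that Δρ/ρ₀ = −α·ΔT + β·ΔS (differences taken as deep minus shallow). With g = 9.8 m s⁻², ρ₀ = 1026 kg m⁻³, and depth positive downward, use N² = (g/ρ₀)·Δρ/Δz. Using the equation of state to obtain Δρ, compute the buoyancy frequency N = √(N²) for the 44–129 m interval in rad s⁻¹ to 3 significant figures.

ΔT = +7.9 K, ΔS = +16.89 psu (deep − shallow).
Δρ/ρ₀ = −αΔT + βΔS = -2.054 × 10⁻³ + 0.013512 = 0.011458, so Δρ ≈ 11.76 kg m⁻³.
N² = (g/ρ₀)·Δρ/Δz = g·(Δρ/ρ₀)/Δz = 9.8 × 0.011458 / 85 = 1.3210 × 10⁻³ s⁻².
N = √(1.3210 × 10⁻³) = 0.036346 rad s⁻¹ ≈ 0.0363 rad s⁻¹.

0.0363 rad s⁻¹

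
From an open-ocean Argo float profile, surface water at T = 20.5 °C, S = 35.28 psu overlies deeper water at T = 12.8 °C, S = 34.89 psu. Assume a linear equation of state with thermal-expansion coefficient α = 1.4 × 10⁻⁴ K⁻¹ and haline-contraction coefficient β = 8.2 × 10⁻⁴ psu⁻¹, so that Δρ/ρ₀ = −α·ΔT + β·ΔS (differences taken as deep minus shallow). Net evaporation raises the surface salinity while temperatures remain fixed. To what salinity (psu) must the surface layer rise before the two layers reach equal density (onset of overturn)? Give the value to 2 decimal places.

Neutral buoyancy requires −α(T_deep − T_surf) + β(S_deep − S_surf′) = 0.
S_surf′ = S_deep − (α/β)·ΔT = 34.89 − (1.4 × 10⁻⁴/8.2 × 10⁻⁴)·(-7.7) = 36.2046 psu.
Increase required: 36.2046 − 35.28 = 0.9246 psu.

36.20 psu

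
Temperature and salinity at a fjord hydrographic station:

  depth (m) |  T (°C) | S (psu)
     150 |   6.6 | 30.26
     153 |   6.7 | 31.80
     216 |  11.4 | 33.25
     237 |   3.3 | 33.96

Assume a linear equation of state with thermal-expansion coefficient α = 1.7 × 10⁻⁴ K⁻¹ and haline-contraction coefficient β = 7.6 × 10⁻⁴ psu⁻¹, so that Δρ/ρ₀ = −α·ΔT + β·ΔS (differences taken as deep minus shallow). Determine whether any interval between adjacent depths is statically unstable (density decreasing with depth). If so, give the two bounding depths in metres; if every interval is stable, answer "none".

Evaluate Δρ/ρ₀ = −αΔT + βΔS across each adjacent pair:
  150–153 m: −αΔT+βΔS = −(1.7 × 10⁻⁴)(+0.1)+(7.6 × 10⁻⁴)(+1.54) = 1.2 × 10⁻³ → stable
  153–216 m: −αΔT+βΔS = −(1.7 × 10⁻⁴)(+4.7)+(7.6 × 10⁻⁴)(+1.45) = 3.0 × 10⁻⁴ → stable
  216–237 m: −αΔT+βΔS = −(1.7 × 10⁻⁴)(-8.1)+(7.6 × 10⁻⁴)(+0.71) = 1.9 × 10⁻³ → stable
Every interval has Δρ > 0: the column is stably stratified throughout.

none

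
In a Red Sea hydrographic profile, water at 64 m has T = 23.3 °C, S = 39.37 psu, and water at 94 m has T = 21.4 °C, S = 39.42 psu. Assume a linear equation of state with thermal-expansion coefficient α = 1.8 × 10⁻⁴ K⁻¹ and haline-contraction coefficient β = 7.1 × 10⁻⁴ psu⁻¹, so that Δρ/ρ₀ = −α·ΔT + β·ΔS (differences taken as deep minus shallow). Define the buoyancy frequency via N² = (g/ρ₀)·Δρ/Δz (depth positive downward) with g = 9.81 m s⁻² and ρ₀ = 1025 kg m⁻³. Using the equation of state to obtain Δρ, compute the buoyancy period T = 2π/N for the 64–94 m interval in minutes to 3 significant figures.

9.43 min

ΔT = -1.9 K, ΔS = +0.05 psu (deep − shallow).
Δρ/ρ₀ = −αΔT + βΔS = 3.42 × 10⁻⁴ + 3.55 × 10⁻⁵ = 3.775 × 10⁻⁴, so Δρ ≈ 0.3869 kg m⁻³.
N² = (g/ρ₀)·Δρ/Δz = g·(Δρ/ρ₀)/Δz = 9.81 × 3.775 × 10⁻⁴ / 30 = 1.2344 × 10⁻⁴ s⁻².
N = √(1.2344 × 10⁻⁴) = 0.011110 rad s⁻¹ → T = 2π/N = 565.54 s = 9.4257 min ≈ 9.43 min.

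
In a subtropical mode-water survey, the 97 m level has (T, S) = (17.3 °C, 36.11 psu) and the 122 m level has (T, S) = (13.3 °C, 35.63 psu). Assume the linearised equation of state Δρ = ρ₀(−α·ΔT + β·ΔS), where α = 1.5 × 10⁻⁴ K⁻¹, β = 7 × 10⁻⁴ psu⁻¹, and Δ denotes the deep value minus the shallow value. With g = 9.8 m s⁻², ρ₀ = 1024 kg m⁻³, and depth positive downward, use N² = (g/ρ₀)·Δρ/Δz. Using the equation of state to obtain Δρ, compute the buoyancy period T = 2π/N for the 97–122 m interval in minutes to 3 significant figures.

10.3 min

ΔT = -4.0 K, ΔS = -0.48 psu (deep − shallow).
Δρ/ρ₀ = −αΔT + βΔS = 6.00 × 10⁻⁴ − 3.36 × 10⁻⁴ = 2.64 × 10⁻⁴, so Δρ ≈ 0.2703 kg m⁻³.
N² = (g/ρ₀)·Δρ/Δz = g·(Δρ/ρ₀)/Δz = 9.8 × 2.64 × 10⁻⁴ / 25 = 1.0349 × 10⁻⁴ s⁻².
N = √(1.0349 × 10⁻⁴) = 0.010173 rad s⁻¹ → T = 2π/N = 617.63 s = 10.294 min ≈ 10.3 min.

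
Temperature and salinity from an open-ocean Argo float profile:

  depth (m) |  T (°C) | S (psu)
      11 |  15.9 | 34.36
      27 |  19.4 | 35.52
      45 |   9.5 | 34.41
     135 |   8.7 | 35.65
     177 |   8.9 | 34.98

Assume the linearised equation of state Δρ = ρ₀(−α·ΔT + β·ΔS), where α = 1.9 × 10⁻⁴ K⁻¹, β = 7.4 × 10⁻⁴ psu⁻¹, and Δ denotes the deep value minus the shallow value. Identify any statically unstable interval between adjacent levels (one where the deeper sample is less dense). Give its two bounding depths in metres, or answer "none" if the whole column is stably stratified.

Evaluate Δρ/ρ₀ = −αΔT + βΔS across each adjacent pair:
  11–27 m: −αΔT+βΔS = −(1.9 × 10⁻⁴)(+3.5)+(7.4 × 10⁻⁴)(+1.16) = 1.9 × 10⁻⁴ → stable
  27–45 m: −αΔT+βΔS = −(1.9 × 10⁻⁴)(-9.9)+(7.4 × 10⁻⁴)(-1.11) = 1.1 × 10⁻³ → stable
  45–135 m: −αΔT+βΔS = −(1.9 × 10⁻⁴)(-0.8)+(7.4 × 10⁻⁴)(+1.24) = 1.1 × 10⁻³ → stable
  135–177 m: −αΔT+βΔS = −(1.9 × 10⁻⁴)(+0.2)+(7.4 × 10⁻⁴)(-0.67) = -5.3 × 10⁻⁴ → UNSTABLE
The 135–177 m interval has Δρ < 0: lighter water underlies denser water.

135–177 m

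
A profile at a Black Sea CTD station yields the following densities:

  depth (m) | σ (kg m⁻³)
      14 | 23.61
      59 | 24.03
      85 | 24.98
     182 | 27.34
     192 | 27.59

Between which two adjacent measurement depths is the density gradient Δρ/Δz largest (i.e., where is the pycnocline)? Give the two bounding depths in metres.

59–85 m

Compute the density gradient over each adjacent pair:
  14–59 m: Δρ/Δz = 0.42/45 = 9.3 × 10⁻³ kg m⁻⁴
  59–85 m: Δρ/Δz = 0.95/26 = 0.037 kg m⁻⁴
  85–182 m: Δρ/Δz = 2.36/97 = 0.024 kg m⁻⁴
  182–192 m: Δρ/Δz = 0.25/10 = 0.025 kg m⁻⁴
The largest gradient is in the 59–85 m interval — the pycnocline.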